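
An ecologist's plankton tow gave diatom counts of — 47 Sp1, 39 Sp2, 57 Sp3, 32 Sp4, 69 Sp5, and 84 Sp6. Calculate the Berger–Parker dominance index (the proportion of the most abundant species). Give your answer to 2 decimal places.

0.26

Total N = 47+39+57+32+69+84 = 328, so the proportions are 0.1433, 0.1189, 0.1738, 0.0976, 0.2104, 0.2561 (working shown to 4 dp, full precision carried).
The largest proportion is 0.2561, i.e. d = 0.26 to 2 decimal places.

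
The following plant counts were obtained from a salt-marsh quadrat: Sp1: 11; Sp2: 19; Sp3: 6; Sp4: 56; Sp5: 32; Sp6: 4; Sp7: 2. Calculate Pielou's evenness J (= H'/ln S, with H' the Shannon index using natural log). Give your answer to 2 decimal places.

0.78

Total N = 11+19+6+56+32+4+2 = 130, so the proportions are 0.0846, 0.1462, 0.0462, 0.4308, 0.2462, 0.0308, 0.0154 (working shown to 4 dp, full precision carried).
H' = −Σ pᵢ ln pᵢ = −((-0.2090) + (-0.2811) + (-0.1420) + (-0.3628) + (-0.3451) + (-0.1071) + (-0.0642)) = 1.5112.
With S = 7 species, ln S = 1.9459, so J = 1.5112/1.9459 = 0.7766, i.e. 0.78 to 2 decimal places.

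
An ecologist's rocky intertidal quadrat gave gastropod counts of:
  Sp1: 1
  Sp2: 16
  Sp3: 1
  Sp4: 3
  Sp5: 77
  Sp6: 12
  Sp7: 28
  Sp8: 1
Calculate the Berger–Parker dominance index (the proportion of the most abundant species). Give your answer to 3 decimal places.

0.554

Total N = 1+16+1+3+77+12+28+1 = 139, so the proportions are 0.00719, 0.11511, 0.00719, 0.02158, 0.55396, 0.08633, 0.20144, 0.00719 (working shown to 5 dp, full precision carried).
The largest proportion is 0.55396, i.e. d = 0.554 to 3 decimal places.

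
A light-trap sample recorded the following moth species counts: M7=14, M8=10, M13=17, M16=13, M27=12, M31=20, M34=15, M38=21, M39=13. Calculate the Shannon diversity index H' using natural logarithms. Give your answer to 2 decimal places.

Total N = 14+10+17+13+12+20+15+21+13 = 135, so the proportions are 0.1037, 0.0741, 0.1259, 0.0963, 0.0889, 0.1481, 0.1111, 0.1556, 0.0963 (working shown to 4 dp, full precision carried).
Each pᵢ ln pᵢ term: 0.1037×(-2.2662)=-0.2350, 0.0741×(-2.6027)=-0.1928, 0.1259×(-2.0721)=-0.2609, 0.0963×(-2.3403)=-0.2254, 0.0889×(-2.4204)=-0.2151, 0.1481×(-1.9095)=-0.2829, 0.1111×(-2.1972)=-0.2441, 0.1556×(-1.8608)=-0.2895, 0.0963×(-2.3403)=-0.2254.
Sum = -2.1711, so H' = 2.17.

2.17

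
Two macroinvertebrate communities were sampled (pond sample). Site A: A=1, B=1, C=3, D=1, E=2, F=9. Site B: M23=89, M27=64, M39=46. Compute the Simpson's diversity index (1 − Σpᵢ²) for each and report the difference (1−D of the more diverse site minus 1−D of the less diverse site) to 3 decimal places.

Site A: N=17, proportions 0.05882, 0.05882, 0.17647, 0.05882, 0.11765, 0.52941, giving 1−D = 0.66436 (working shown to 5 dp, full precision carried).
Site B: N=199, proportions 0.44724, 0.32161, 0.23116, giving 1−D = 0.64312.
Difference = |0.66436 − 0.64312| = 0.02124, i.e. 0.021 to 3 decimal places.

0.021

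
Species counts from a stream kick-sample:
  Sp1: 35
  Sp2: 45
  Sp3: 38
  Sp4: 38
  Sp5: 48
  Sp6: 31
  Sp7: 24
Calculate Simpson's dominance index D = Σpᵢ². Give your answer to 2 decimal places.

Total N = 35+45+38+38+48+31+24 = 259, so the proportions are 0.1351, 0.1737, 0.1467, 0.1467, 0.1853, 0.1197, 0.0927 (working shown to 4 dp, full precision carried).
D = 0.1351² + 0.1737² + 0.1467² + 0.1467² + 0.1853² + 0.1197² + 0.0927² = 0.0183 + 0.0302 + 0.0215 + 0.0215 + 0.0343 + 0.0143 + 0.0086 = 0.1488.
To 2 decimal places, D = 0.15.

0.15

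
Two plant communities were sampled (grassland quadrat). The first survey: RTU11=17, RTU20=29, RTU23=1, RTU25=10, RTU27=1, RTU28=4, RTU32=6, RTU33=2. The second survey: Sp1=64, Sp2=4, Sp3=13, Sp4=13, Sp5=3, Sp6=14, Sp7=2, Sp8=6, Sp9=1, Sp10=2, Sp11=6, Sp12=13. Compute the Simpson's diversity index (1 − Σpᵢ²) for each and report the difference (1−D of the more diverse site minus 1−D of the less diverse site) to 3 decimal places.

0.016

The first survey: N=70, proportions 0.24286, 0.41429, 0.01429, 0.14286, 0.01429, 0.05714, 0.08571, 0.02857, giving 1−D = 0.73714 (working shown to 5 dp, full precision carried).
The second survey: N=141, proportions 0.4539, 0.02837, 0.0922, 0.0922, 0.02128, 0.09929, 0.01418, 0.04255, 0.00709, 0.01418, 0.04255, 0.0922, giving 1−D = 0.75328.
Difference = |0.73714 − 0.75328| = 0.01614, i.e. 0.016 to 3 decimal places.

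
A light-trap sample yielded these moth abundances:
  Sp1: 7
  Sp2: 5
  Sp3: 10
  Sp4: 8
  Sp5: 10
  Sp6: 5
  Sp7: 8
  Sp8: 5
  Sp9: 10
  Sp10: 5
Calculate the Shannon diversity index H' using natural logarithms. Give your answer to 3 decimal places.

2.261

Total N = 7+5+10+8+10+5+8+5+10+5 = 73, so the proportions are 0.09589, 0.06849, 0.13699, 0.10959, 0.13699, 0.06849, 0.10959, 0.06849, 0.13699, 0.06849 (working shown to 5 dp, full precision carried).
Each pᵢ ln pᵢ term: 0.09589×(-2.34455)=-0.22482, 0.06849×(-2.68102)=-0.18363, 0.13699×(-1.98787)=-0.27231, 0.10959×(-2.21102)=-0.24230, 0.13699×(-1.98787)=-0.27231, 0.06849×(-2.68102)=-0.18363, 0.10959×(-2.21102)=-0.24230, 0.06849×(-2.68102)=-0.18363, 0.13699×(-1.98787)=-0.27231, 0.06849×(-2.68102)=-0.18363.
Sum = -2.26089, so H' = 2.261.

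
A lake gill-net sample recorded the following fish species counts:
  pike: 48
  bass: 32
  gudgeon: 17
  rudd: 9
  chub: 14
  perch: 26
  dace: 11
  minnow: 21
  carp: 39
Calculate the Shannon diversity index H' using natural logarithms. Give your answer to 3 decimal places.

Total N = 48+32+17+9+14+26+11+21+39 = 217, so the proportions are 0.2212, 0.14747, 0.07834, 0.04147, 0.06452, 0.11982, 0.05069, 0.09677, 0.17972 (working shown to 5 dp, full precision carried).
Each pᵢ ln pᵢ term: 0.2212×(-1.50870)=-0.33372, 0.14747×(-1.91416)=-0.28227, 0.07834×(-2.54668)=-0.19951, 0.04147×(-3.18267)=-0.13200, 0.06452×(-2.74084)=-0.17683, 0.11982×(-2.12180)=-0.25422, 0.05069×(-2.98200)=-0.15116, 0.09677×(-2.33537)=-0.22600, 0.17972×(-1.71634)=-0.30847.
Sum = -2.06419, so H' = 2.064.

2.064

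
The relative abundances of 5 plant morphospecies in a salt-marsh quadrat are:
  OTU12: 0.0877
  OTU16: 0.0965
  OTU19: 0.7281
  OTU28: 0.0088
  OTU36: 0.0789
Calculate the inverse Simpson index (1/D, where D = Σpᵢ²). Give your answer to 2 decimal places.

1.81

D = 0.0877² + 0.0965² + 0.7281² + 0.0088² + 0.0789² = 0.00769 + 0.00931 + 0.53013 + 0.00008 + 0.00623 = 0.55344 (working shown to 5 dp, full precision carried).
So 1/D = 1.8069, i.e. 1.81 to 2 decimal places.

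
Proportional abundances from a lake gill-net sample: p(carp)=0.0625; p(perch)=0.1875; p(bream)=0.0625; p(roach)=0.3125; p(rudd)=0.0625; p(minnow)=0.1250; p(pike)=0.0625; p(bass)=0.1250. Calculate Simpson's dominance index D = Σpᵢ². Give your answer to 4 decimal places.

D = 0.0625² + 0.1875² + 0.0625² + 0.3125² + 0.0625² + 0.125² + 0.0625² + 0.125² = 0.003906 + 0.035156 + 0.003906 + 0.097656 + 0.003906 + 0.015625 + 0.003906 + 0.015625 = 0.179688 (working shown to 6 dp, full precision carried).
To 4 decimal places, D = 0.1797.

0.1797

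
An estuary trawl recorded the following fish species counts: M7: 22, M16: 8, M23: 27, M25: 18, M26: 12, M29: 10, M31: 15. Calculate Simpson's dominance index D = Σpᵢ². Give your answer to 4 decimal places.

0.1650

Total N = 22+8+27+18+12+10+15 = 112, so the proportions are 0.196429, 0.071429, 0.241071, 0.160714, 0.107143, 0.089286, 0.133929 (working shown to 6 dp, full precision carried).
D = 0.196429² + 0.071429² + 0.241071² + 0.160714² + 0.107143² + 0.089286² + 0.133929² = 0.038584 + 0.005102 + 0.058115 + 0.025829 + 0.011480 + 0.007972 + 0.017937 = 0.165019.
To 4 decimal places, D = 0.1650.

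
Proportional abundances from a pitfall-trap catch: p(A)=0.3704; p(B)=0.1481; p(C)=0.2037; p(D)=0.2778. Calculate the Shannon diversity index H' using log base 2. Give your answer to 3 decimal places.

1.920

Each pᵢ log₂ pᵢ term (working shown to 5 dp, full precision carried): 0.3704×(-1.43284)=-0.53073, 0.1481×(-2.75536)=-0.40807, 0.2037×(-2.29548)=-0.46759, 0.2778×(-1.84788)=-0.51334.
Sum = -1.91972, so H' = 1.920.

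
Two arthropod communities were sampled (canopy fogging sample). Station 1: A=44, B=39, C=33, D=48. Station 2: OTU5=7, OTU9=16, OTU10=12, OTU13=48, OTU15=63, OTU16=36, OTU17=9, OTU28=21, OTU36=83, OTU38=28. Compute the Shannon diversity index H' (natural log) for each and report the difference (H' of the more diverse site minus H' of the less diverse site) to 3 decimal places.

Station 1: N=164, proportions 0.26829, 0.2378, 0.20122, 0.29268, giving H' = 1.37678 (working shown to 5 dp, full precision carried).
Station 2: N=323, proportions 0.02167, 0.04954, 0.03715, 0.14861, 0.19505, 0.11146, 0.02786, 0.06502, 0.25697, 0.08669, giving H' = 2.03951.
Difference = |1.37678 − 2.03951| = 0.66273, i.e. 0.663 to 3 decimal places.

0.663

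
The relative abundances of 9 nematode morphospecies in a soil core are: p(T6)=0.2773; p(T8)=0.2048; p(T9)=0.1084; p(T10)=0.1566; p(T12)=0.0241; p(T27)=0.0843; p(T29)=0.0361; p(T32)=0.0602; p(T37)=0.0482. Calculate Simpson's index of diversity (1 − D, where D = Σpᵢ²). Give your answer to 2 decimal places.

D = 0.2773² + 0.2048² + 0.1084² + 0.1566² + 0.0241² + 0.0843² + 0.0361² + 0.0602² + 0.0482² = 0.0769 + 0.0419 + 0.0118 + 0.0245 + 0.0006 + 0.0071 + 0.0013 + 0.0036 + 0.0023 = 0.1701 (working shown to 4 dp, full precision carried).
So 1 − D = 0.8299, i.e. 0.83 to 2 decimal places.

0.83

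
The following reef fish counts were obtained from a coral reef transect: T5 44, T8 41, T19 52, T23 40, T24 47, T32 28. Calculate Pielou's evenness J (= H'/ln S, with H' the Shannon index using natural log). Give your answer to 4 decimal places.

0.9908

Total N = 44+41+52+40+47+28 = 252, so the proportions are 0.174603, 0.162698, 0.206349, 0.15873, 0.186508, 0.111111 (working shown to 6 dp, full precision carried).
H' = −Σ pᵢ ln pᵢ = −((-0.304724) + (-0.295437) + (-0.325657) + (-0.292151) + (-0.313199) + (-0.244136)) = 1.775305.
With S = 6 species, ln S = 1.791759, so J = 1.775305/1.791759 = 0.990816, i.e. 0.9908 to 4 decimal places.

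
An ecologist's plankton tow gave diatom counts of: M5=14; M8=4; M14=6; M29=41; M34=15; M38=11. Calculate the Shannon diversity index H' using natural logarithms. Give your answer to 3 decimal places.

Total N = 14+4+6+41+15+11 = 91, so the proportions are 0.15385, 0.04396, 0.06593, 0.45055, 0.16484, 0.12088 (working shown to 5 dp, full precision carried).
Each pᵢ ln pᵢ term: 0.15385×(-1.87180)=-0.28797, 0.04396×(-3.12457)=-0.13734, 0.06593×(-2.71910)=-0.17928, 0.45055×(-0.79729)=-0.35922, 0.16484×(-1.80281)=-0.29717, 0.12088×(-2.11296)=-0.25541.
Sum = -1.51639, so H' = 1.516.

1.516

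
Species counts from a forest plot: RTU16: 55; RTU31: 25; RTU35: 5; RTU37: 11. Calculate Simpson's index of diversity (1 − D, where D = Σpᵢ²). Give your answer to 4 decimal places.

0.5881

Total N = 55+25+5+11 = 96, so the proportions are 0.572917, 0.260417, 0.052083, 0.114583 (working shown to 6 dp, full precision carried).
D = 0.572917² + 0.260417² + 0.052083² + 0.114583² = 0.328234 + 0.067817 + 0.002713 + 0.013129 = 0.411892.
So 1 − D = 0.588108, i.e. 0.5881 to 4 decimal places.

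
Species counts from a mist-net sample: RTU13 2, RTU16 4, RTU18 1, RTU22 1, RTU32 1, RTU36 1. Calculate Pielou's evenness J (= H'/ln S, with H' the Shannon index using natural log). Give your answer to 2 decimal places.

Total N = 2+4+1+1+1+1 = 10, so the proportions are 0.2, 0.4, 0.1, 0.1, 0.1, 0.1 (working shown to 4 dp, full precision carried).
H' = −Σ pᵢ ln pᵢ = −((-0.3219) + (-0.3665) + (-0.2303) + (-0.2303) + (-0.2303) + (-0.2303)) = 1.6094.
With S = 6 species, ln S = 1.7918, so J = 1.6094/1.7918 = 0.8982, i.e. 0.90 to 2 decimal places.

0.90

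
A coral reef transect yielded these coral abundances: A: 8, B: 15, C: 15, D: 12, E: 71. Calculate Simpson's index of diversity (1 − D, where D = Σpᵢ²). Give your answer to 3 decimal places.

Total N = 8+15+15+12+71 = 121, so the proportions are 0.06612, 0.12397, 0.12397, 0.09917, 0.58678 (working shown to 5 dp, full precision carried).
D = 0.06612² + 0.12397² + 0.12397² + 0.09917² + 0.58678² = 0.00437 + 0.01537 + 0.01537 + 0.00984 + 0.34431 = 0.38925.
So 1 − D = 0.61075, i.e. 0.611 to 3 decimal places.

0.611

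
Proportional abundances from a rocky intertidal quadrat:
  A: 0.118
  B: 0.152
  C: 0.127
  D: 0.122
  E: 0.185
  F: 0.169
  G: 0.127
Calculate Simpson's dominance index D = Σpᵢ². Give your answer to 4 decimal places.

0.1470

D = 0.118² + 0.152² + 0.127² + 0.122² + 0.185² + 0.169² + 0.127² = 0.013924 + 0.023104 + 0.016129 + 0.014884 + 0.034225 + 0.028561 + 0.016129 = 0.146956 (working shown to 6 dp, full precision carried).
To 4 decimal places, D = 0.1470.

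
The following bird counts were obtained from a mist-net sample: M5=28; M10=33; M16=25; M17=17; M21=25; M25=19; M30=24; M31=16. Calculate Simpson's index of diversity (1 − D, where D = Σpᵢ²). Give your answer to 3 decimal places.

Total N = 28+33+25+17+25+19+24+16 = 187, so the proportions are 0.14973, 0.17647, 0.13369, 0.09091, 0.13369, 0.1016, 0.12834, 0.08556 (working shown to 5 dp, full precision carried).
D = 0.14973² + 0.17647² + 0.13369² + 0.09091² + 0.13369² + 0.1016² + 0.12834² + 0.08556² = 0.02242 + 0.03114 + 0.01787 + 0.00826 + 0.01787 + 0.01032 + 0.01647 + 0.00732 = 0.13169.
So 1 − D = 0.86831, i.e. 0.868 to 3 decimal places.

0.868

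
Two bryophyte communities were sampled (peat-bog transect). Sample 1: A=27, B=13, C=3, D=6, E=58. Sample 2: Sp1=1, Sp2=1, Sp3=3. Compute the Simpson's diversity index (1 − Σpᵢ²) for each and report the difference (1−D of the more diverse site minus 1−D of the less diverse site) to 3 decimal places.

0.064

Sample 1: N=107, proportions 0.25234, 0.1215, 0.02804, 0.05607, 0.54206, giving 1−D = 0.62381 (working shown to 5 dp, full precision carried).
Sample 2: N=5, proportions 0.2, 0.2, 0.6, giving 1−D = 0.56000.
Difference = |0.62381 − 0.56000| = 0.06381, i.e. 0.064 to 3 decimal places.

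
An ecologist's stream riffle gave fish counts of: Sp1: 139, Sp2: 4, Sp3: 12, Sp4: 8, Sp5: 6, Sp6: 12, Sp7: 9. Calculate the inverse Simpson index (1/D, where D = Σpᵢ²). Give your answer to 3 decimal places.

Total N = 139+4+12+8+6+12+9 = 190, so the proportions are 0.731579, 0.021053, 0.063158, 0.042105, 0.031579, 0.063158, 0.047368 (working shown to 6 dp, full precision carried).
D = 0.731579² + 0.021053² + 0.063158² + 0.042105² + 0.031579² + 0.063158² + 0.047368² = 0.535208 + 0.000443 + 0.003989 + 0.001773 + 0.000997 + 0.003989 + 0.002244 = 0.548643.
So 1/D = 1.82268, i.e. 1.823 to 3 decimal places.

1.823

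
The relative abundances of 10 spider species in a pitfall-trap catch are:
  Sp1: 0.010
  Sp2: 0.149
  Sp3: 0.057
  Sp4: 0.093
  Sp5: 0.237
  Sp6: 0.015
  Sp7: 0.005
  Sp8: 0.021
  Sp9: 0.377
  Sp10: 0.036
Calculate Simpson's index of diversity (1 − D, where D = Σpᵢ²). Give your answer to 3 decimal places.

D = 0.01² + 0.149² + 0.057² + 0.093² + 0.237² + 0.015² + 0.005² + 0.021² + 0.377² + 0.036² = 0.00010 + 0.02220 + 0.00325 + 0.00865 + 0.05617 + 0.00022 + 0.00003 + 0.00044 + 0.14213 + 0.00130 = 0.23448 (working shown to 5 dp, full precision carried).
So 1 − D = 0.76552, i.e. 0.766 to 3 decimal places.

0.766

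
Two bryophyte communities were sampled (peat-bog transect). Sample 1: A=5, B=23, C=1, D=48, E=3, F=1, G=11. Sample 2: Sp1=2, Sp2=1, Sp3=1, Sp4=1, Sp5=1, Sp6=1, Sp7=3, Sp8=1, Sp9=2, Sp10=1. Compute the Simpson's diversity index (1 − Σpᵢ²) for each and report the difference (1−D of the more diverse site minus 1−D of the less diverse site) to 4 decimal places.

0.2308

Sample 1: N=92, proportions 0.054348, 0.25, 0.01087, 0.521739, 0.032609, 0.01087, 0.119565, giving 1−D = 0.646739 (working shown to 6 dp, full precision carried).
Sample 2: N=14, proportions 0.142857, 0.071429, 0.071429, 0.071429, 0.071429, 0.071429, 0.214286, 0.071429, 0.142857, 0.071429, giving 1−D = 0.877551.
Difference = |0.646739 − 0.877551| = 0.230812, i.e. 0.2308 to 4 decimal places.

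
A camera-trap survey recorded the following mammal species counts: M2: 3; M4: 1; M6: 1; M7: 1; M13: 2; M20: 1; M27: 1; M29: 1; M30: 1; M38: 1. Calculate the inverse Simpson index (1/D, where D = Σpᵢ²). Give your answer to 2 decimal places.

Total N = 3+1+1+1+2+1+1+1+1+1 = 13, so the proportions are 0.230769, 0.076923, 0.076923, 0.076923, 0.153846, 0.076923, 0.076923, 0.076923, 0.076923, 0.076923 (working shown to 6 dp, full precision carried).
D = 0.230769² + 0.076923² + 0.076923² + 0.076923² + 0.153846² + 0.076923² + 0.076923² + 0.076923² + 0.076923² + 0.076923² = 0.053254 + 0.005917 + 0.005917 + 0.005917 + 0.023669 + 0.005917 + 0.005917 + 0.005917 + 0.005917 + 0.005917 = 0.124260.
So 1/D = 8.0476, i.e. 8.05 to 2 decimal places.

8.05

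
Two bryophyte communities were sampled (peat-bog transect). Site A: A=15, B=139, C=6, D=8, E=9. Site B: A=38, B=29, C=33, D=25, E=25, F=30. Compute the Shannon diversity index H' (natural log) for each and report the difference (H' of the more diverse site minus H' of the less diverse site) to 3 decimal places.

Site A: N=177, proportions 0.08475, 0.78531, 0.0339, 0.0452, 0.05085, giving H' = 0.80511 (working shown to 5 dp, full precision carried).
Site B: N=180, proportions 0.21111, 0.16111, 0.18333, 0.13889, 0.13889, 0.16667, giving H' = 1.78049.
Difference = |0.80511 − 1.78049| = 0.97538, i.e. 0.975 to 3 decimal places.

0.975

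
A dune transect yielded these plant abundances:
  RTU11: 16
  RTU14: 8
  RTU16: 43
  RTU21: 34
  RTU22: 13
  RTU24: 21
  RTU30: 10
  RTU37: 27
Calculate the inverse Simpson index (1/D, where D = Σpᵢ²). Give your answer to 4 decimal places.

Total N = 16+8+43+34+13+21+10+27 = 172, so the proportions are 0.09302326, 0.04651163, 0.25, 0.19767442, 0.0755814, 0.12209302, 0.05813953, 0.15697674 (working shown to 8 dp, full precision carried).
D = 0.09302326² + 0.04651163² + 0.25² + 0.19767442² + 0.0755814² + 0.12209302² + 0.05813953² + 0.15697674² = 0.00865333 + 0.00216333 + 0.06250000 + 0.03907518 + 0.00571255 + 0.01490671 + 0.00338021 + 0.02464170 = 0.16103299.
So 1/D = 6.209908, i.e. 6.2099 to 4 decimal places.

6.2099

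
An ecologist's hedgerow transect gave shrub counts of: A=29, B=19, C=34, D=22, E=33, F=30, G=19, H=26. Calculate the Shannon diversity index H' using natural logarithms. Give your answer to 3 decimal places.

2.057

Total N = 29+19+34+22+33+30+19+26 = 212, so the proportions are 0.13679, 0.08962, 0.16038, 0.10377, 0.15566, 0.14151, 0.08962, 0.12264 (working shown to 5 dp, full precision carried).
Each pᵢ ln pᵢ term: 0.13679×(-1.98929)=-0.27212, 0.08962×(-2.41215)=-0.21618, 0.16038×(-1.83023)=-0.29353, 0.10377×(-2.26554)=-0.23510, 0.15566×(-1.86008)=-0.28954, 0.14151×(-1.95539)=-0.27671, 0.08962×(-2.41215)=-0.21618, 0.12264×(-2.09849)=-0.25736.
Sum = -2.05672, so H' = 2.057.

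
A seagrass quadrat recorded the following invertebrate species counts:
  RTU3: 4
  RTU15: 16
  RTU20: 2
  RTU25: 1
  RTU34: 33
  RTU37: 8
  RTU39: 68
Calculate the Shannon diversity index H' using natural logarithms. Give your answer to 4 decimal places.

1.3204

Total N = 4+16+2+1+33+8+68 = 132, so the proportions are 0.030303, 0.121212, 0.015152, 0.007576, 0.25, 0.060606, 0.515152 (working shown to 6 dp, full precision carried).
Each pᵢ ln pᵢ term: 0.030303×(-3.496508)=-0.105955, 0.121212×(-2.110213)=-0.255783, 0.015152×(-4.189655)=-0.063480, 0.007576×(-4.882802)=-0.036991, 0.25×(-1.386294)=-0.346574, 0.060606×(-2.803360)=-0.169901, 0.515152×(-0.663294)=-0.341697.
Sum = -1.320380, so H' = 1.3204.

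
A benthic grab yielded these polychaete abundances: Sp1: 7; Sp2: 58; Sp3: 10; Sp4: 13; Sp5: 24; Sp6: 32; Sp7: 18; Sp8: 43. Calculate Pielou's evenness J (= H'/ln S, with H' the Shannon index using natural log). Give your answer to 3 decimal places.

Total N = 7+58+10+13+24+32+18+43 = 205, so the proportions are 0.03415, 0.28293, 0.04878, 0.06341, 0.11707, 0.1561, 0.0878, 0.20976 (working shown to 5 dp, full precision carried).
H' = −Σ pᵢ ln pᵢ = −((-0.11532) + (-0.35721) + (-0.14734) + (-0.17490) + (-0.25112) + (-0.28992) + (-0.21360) + (-0.32760)) = 1.87700.
With S = 8 species, ln S = 2.07944, so J = 1.87700/2.07944 = 0.90265, i.e. 0.903 to 3 decimal places.

0.903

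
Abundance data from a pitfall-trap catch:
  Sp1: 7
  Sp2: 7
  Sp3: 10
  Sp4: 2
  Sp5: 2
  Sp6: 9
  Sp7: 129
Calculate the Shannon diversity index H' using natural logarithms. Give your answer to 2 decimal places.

Total N = 7+7+10+2+2+9+129 = 166, so the proportions are 0.0422, 0.0422, 0.0602, 0.012, 0.012, 0.0542, 0.7771 (working shown to 4 dp, full precision carried).
Each pᵢ ln pᵢ term: 0.0422×(-3.1661)=-0.1335, 0.0422×(-3.1661)=-0.1335, 0.0602×(-2.8094)=-0.1692, 0.012×(-4.4188)=-0.0532, 0.012×(-4.4188)=-0.0532, 0.0542×(-2.9148)=-0.1580, 0.7771×(-0.2522)=-0.1960.
Sum = -0.8967, so H' = 0.90.

0.90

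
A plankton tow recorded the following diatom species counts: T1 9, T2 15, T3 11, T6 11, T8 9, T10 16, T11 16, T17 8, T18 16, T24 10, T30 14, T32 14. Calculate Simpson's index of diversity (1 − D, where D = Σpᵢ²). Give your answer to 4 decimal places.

Total N = 9+15+11+11+9+16+16+8+16+10+14+14 = 149, so the proportions are 0.060403, 0.100671, 0.073826, 0.073826, 0.060403, 0.107383, 0.107383, 0.053691, 0.107383, 0.067114, 0.09396, 0.09396 (working shown to 6 dp, full precision carried).
D = 0.060403² + 0.100671² + 0.073826² + 0.073826² + 0.060403² + 0.107383² + 0.107383² + 0.053691² + 0.107383² + 0.067114² + 0.09396² + 0.09396² = 0.003648 + 0.010135 + 0.005450 + 0.005450 + 0.003648 + 0.011531 + 0.011531 + 0.002883 + 0.011531 + 0.004504 + 0.008828 + 0.008828 = 0.087969.
So 1 − D = 0.912031, i.e. 0.9120 to 4 decimal places.

0.9120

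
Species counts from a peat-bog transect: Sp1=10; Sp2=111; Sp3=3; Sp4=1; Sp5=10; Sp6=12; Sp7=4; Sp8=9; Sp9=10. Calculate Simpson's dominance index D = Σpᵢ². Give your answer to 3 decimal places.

0.445

Total N = 10+111+3+1+10+12+4+9+10 = 170, so the proportions are 0.05882, 0.65294, 0.01765, 0.00588, 0.05882, 0.07059, 0.02353, 0.05294, 0.05882 (working shown to 5 dp, full precision carried).
D = 0.05882² + 0.65294² + 0.01765² + 0.00588² + 0.05882² + 0.07059² + 0.02353² + 0.05294² + 0.05882² = 0.00346 + 0.42633 + 0.00031 + 0.00003 + 0.00346 + 0.00498 + 0.00055 + 0.00280 + 0.00346 = 0.44540.
To 3 decimal places, D = 0.445.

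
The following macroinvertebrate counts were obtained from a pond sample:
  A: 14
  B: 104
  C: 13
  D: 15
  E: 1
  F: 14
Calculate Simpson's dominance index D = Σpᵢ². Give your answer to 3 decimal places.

Total N = 14+104+13+15+1+14 = 161, so the proportions are 0.08696, 0.64596, 0.08075, 0.09317, 0.00621, 0.08696 (working shown to 5 dp, full precision carried).
D = 0.08696² + 0.64596² + 0.08075² + 0.09317² + 0.00621² + 0.08696² = 0.00756 + 0.41727 + 0.00652 + 0.00868 + 0.00004 + 0.00756 = 0.44763.
To 3 decimal places, D = 0.448.

0.448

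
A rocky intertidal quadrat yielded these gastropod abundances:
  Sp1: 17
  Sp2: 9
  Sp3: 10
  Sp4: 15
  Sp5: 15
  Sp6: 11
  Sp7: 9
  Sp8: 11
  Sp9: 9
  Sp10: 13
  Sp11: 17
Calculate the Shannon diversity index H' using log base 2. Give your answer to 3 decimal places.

Total N = 17+9+10+15+15+11+9+11+9+13+17 = 136, so the proportions are 0.125, 0.06618, 0.07353, 0.11029, 0.11029, 0.08088, 0.06618, 0.08088, 0.06618, 0.09559, 0.125 (working shown to 5 dp, full precision carried).
Each pᵢ log₂ pᵢ term: 0.125×(-3.00000)=-0.37500, 0.06618×(-3.91754)=-0.25925, 0.07353×(-3.76553)=-0.27688, 0.11029×(-3.18057)=-0.35080, 0.11029×(-3.18057)=-0.35080, 0.08088×(-3.62803)=-0.29344, 0.06618×(-3.91754)=-0.25925, 0.08088×(-3.62803)=-0.29344, 0.06618×(-3.91754)=-0.25925, 0.09559×(-3.38702)=-0.32376, 0.125×(-3.00000)=-0.37500.
Sum = -3.41687, so H' = 3.417.

3.417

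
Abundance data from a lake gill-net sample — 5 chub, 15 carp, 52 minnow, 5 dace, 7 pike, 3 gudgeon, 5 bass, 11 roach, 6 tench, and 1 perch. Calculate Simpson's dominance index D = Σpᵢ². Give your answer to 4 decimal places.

0.2661

Total N = 5+15+52+5+7+3+5+11+6+1 = 110, so the proportions are 0.045455, 0.136364, 0.472727, 0.045455, 0.063636, 0.027273, 0.045455, 0.1, 0.054545, 0.009091 (working shown to 6 dp, full precision carried).
D = 0.045455² + 0.136364² + 0.472727² + 0.045455² + 0.063636² + 0.027273² + 0.045455² + 0.1² + 0.054545² + 0.009091² = 0.002066 + 0.018595 + 0.223471 + 0.002066 + 0.004050 + 0.000744 + 0.002066 + 0.010000 + 0.002975 + 0.000083 = 0.266116.
To 4 decimal places, D = 0.2661.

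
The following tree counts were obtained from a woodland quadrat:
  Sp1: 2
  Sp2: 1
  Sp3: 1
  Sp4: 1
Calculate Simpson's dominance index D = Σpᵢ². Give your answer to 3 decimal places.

0.280

Total N = 2+1+1+1 = 5, so the proportions are 0.4, 0.2, 0.2, 0.2 (working shown to 5 dp, full precision carried).
D = 0.4² + 0.2² + 0.2² + 0.2² = 0.16000 + 0.04000 + 0.04000 + 0.04000 = 0.28000.
To 3 decimal places, D = 0.280.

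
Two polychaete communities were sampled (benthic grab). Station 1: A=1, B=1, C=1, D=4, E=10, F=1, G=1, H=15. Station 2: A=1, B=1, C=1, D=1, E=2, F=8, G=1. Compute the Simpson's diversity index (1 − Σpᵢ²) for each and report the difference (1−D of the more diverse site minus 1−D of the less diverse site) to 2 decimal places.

Station 1: N=34, proportions 0.0294, 0.0294, 0.0294, 0.1176, 0.2941, 0.0294, 0.0294, 0.4412, giving 1−D = 0.7007 (working shown to 4 dp, full precision carried).
Station 2: N=15, proportions 0.0667, 0.0667, 0.0667, 0.0667, 0.1333, 0.5333, 0.0667, giving 1−D = 0.6756.
Difference = |0.7007 − 0.6756| = 0.0251, i.e. 0.03 to 2 decimal places.

0.03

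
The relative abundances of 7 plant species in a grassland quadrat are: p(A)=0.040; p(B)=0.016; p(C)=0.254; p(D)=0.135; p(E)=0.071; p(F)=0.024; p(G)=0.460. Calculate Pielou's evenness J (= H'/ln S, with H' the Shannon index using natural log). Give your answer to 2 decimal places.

H' = −Σ pᵢ ln pᵢ = −((-0.1288) + (-0.0662) + (-0.3481) + (-0.2703) + (-0.1878) + (-0.0895) + (-0.3572)) = 1.4479 (working shown to 4 dp, full precision carried).
With S = 7 species, ln S = 1.9459, so J = 1.4479/1.9459 = 0.7441, i.e. 0.74 to 2 decimal places.

0.74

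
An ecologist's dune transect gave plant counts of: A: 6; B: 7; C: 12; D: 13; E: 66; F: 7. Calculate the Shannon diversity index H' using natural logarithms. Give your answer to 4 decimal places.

1.3071

Total N = 6+7+12+13+66+7 = 111, so the proportions are 0.054054, 0.063063, 0.108108, 0.117117, 0.594595, 0.063063 (working shown to 6 dp, full precision carried).
Each pᵢ ln pᵢ term: 0.054054×(-2.917771)=-0.157717, 0.063063×(-2.763620)=-0.174282, 0.108108×(-2.224624)=-0.240500, 0.117117×(-2.144581)=-0.251167, 0.594595×(-0.519875)=-0.309115, 0.063063×(-2.763620)=-0.174282.
Sum = -1.307064, so H' = 1.3071.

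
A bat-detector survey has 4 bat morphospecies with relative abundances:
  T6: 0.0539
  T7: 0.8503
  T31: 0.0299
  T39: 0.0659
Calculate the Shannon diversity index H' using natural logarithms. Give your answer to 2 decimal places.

Each pᵢ ln pᵢ term (working shown to 4 dp, full precision carried): 0.0539×(-2.9206)=-0.1574, 0.8503×(-0.1622)=-0.1379, 0.0299×(-3.5099)=-0.1049, 0.0659×(-2.7196)=-0.1792.
Sum = -0.5795, so H' = 0.58.

0.58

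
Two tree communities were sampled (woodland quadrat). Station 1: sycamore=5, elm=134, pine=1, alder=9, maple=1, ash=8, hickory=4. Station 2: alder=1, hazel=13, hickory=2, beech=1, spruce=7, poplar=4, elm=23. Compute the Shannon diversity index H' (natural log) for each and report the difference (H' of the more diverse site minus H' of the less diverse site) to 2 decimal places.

Station 1: N=162, proportions 0.03086, 0.82716, 0.00617, 0.05556, 0.00617, 0.04938, 0.02469, giving H' = 0.72764 (working shown to 5 dp, full precision carried).
Station 2: N=51, proportions 0.01961, 0.2549, 0.03922, 0.01961, 0.13725, 0.07843, 0.45098, giving H' = 1.46097.
Difference = |0.72764 − 1.46097| = 0.73333, i.e. 0.73 to 2 decimal places.

0.73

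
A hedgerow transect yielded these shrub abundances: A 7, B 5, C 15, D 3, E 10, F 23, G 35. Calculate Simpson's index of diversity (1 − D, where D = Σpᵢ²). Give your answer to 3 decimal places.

0.775

Total N = 7+5+15+3+10+23+35 = 98, so the proportions are 0.07143, 0.05102, 0.15306, 0.03061, 0.10204, 0.23469, 0.35714 (working shown to 5 dp, full precision carried).
D = 0.07143² + 0.05102² + 0.15306² + 0.03061² + 0.10204² + 0.23469² + 0.35714² = 0.00510 + 0.00260 + 0.02343 + 0.00094 + 0.01041 + 0.05508 + 0.12755 = 0.22511.
So 1 − D = 0.77489, i.e. 0.775 to 3 decimal places.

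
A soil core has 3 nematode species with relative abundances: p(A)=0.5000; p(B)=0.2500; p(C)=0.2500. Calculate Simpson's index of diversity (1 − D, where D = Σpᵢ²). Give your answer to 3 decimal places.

0.625

D = 0.5² + 0.25² + 0.25² = 0.25000 + 0.06250 + 0.06250 = 0.37500 (working shown to 5 dp, full precision carried).
So 1 − D = 0.62500, i.e. 0.625 to 3 decimal places.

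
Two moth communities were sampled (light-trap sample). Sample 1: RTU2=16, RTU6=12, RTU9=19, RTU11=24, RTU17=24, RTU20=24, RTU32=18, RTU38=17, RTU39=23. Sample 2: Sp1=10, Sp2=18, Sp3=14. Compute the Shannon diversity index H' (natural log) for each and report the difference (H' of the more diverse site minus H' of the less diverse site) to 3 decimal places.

Sample 1: N=177, proportions 0.090395, 0.067797, 0.107345, 0.135593, 0.135593, 0.135593, 0.101695, 0.096045, 0.129944, giving H' = 2.174725 (working shown to 6 dp, full precision carried).
Sample 2: N=42, proportions 0.238095, 0.428571, 0.333333, giving H' = 1.071019.
Difference = |2.174725 − 1.071019| = 1.103706, i.e. 1.104 to 3 decimal places.

1.104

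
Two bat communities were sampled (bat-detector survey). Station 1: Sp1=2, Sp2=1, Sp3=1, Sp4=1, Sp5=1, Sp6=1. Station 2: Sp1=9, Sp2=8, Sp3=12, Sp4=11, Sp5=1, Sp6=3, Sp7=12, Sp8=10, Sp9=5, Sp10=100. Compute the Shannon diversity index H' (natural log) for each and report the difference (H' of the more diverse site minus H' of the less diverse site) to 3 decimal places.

0.216

Station 1: N=7, proportions 0.28571, 0.14286, 0.14286, 0.14286, 0.14286, 0.14286, giving H' = 1.74787 (working shown to 5 dp, full precision carried).
Station 2: N=171, proportions 0.05263, 0.04678, 0.07018, 0.06433, 0.00585, 0.01754, 0.07018, 0.05848, 0.02924, 0.5848, giving H' = 1.53166.
Difference = |1.74787 − 1.53166| = 0.21621, i.e. 0.216 to 3 decimal places.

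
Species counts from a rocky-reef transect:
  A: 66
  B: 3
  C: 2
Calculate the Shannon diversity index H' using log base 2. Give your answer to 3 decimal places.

Total N = 66+3+2 = 71, so the proportions are 0.92958, 0.04225, 0.02817 (working shown to 5 dp, full precision carried).
Each pᵢ log₂ pᵢ term: 0.92958×(-0.10535)=-0.09793, 0.04225×(-4.56478)=-0.19288, 0.02817×(-5.14975)=-0.14506.
Sum = -0.43588, so H' = 0.436.

0.436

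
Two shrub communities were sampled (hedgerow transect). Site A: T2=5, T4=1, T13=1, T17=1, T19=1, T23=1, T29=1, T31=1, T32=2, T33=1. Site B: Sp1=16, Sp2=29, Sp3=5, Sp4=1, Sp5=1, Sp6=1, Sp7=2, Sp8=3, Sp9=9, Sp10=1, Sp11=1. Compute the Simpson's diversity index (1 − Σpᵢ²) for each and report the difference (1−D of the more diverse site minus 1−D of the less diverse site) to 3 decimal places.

Site A: N=15, proportions 0.3333333, 0.0666667, 0.0666667, 0.0666667, 0.0666667, 0.0666667, 0.0666667, 0.0666667, 0.1333333, 0.0666667, giving 1−D = 0.8355556 (working shown to 7 dp, full precision carried).
Site B: N=69, proportions 0.2318841, 0.4202899, 0.0724638, 0.0144928, 0.0144928, 0.0144928, 0.0289855, 0.0434783, 0.1304348, 0.0144928, 0.0144928, giving 1−D = 0.7435413.
Difference = |0.8355556 − 0.7435413| = 0.0920143, i.e. 0.092 to 3 decimal places.

0.092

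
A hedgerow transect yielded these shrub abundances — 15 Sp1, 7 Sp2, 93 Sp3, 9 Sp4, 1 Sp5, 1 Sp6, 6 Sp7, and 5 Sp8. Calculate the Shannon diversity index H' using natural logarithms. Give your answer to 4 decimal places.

1.1656

Total N = 15+7+93+9+1+1+6+5 = 137, so the proportions are 0.109489, 0.051095, 0.678832, 0.065693, 0.007299, 0.007299, 0.043796, 0.036496 (working shown to 6 dp, full precision carried).
Each pᵢ ln pᵢ term: 0.109489×(-2.211931)=-0.242182, 0.051095×(-2.974071)=-0.151960, 0.678832×(-0.387381)=-0.262967, 0.065693×(-2.722756)=-0.178867, 0.007299×(-4.919981)=-0.035912, 0.007299×(-4.919981)=-0.035912, 0.043796×(-3.128221)=-0.137002, 0.036496×(-3.310543)=-0.120823.
Sum = -1.165626, so H' = 1.1656.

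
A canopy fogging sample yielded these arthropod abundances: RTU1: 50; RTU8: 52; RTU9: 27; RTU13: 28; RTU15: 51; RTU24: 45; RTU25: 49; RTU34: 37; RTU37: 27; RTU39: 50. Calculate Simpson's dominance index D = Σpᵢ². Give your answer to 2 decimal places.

0.11

Total N = 50+52+27+28+51+45+49+37+27+50 = 416, so the proportions are 0.1202, 0.125, 0.0649, 0.0673, 0.1226, 0.1082, 0.1178, 0.0889, 0.0649, 0.1202 (working shown to 4 dp, full precision carried).
D = 0.1202² + 0.125² + 0.0649² + 0.0673² + 0.1226² + 0.1082² + 0.1178² + 0.0889² + 0.0649² + 0.1202² = 0.0144 + 0.0156 + 0.0042 + 0.0045 + 0.0150 + 0.0117 + 0.0139 + 0.0079 + 0.0042 + 0.0144 = 0.1060.
To 2 decimal places, D = 0.11.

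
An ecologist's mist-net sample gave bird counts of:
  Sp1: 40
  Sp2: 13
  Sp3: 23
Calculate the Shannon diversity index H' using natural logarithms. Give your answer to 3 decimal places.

Total N = 40+13+23 = 76, so the proportions are 0.52632, 0.17105, 0.30263 (working shown to 5 dp, full precision carried).
Each pᵢ ln pᵢ term: 0.52632×(-0.64185)=-0.33782, 0.17105×(-1.76578)=-0.30204, 0.30263×(-1.19524)=-0.36172.
Sum = -1.00158, so H' = 1.002.

1.002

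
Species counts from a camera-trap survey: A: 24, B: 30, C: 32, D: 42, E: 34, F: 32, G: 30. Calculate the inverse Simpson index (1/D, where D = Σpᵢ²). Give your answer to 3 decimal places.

Total N = 24+30+32+42+34+32+30 = 224, so the proportions are 0.1071429, 0.1339286, 0.1428571, 0.1875, 0.1517857, 0.1428571, 0.1339286 (working shown to 7 dp, full precision carried).
D = 0.1071429² + 0.1339286² + 0.1428571² + 0.1875² + 0.1517857² + 0.1428571² + 0.1339286² = 0.0114796 + 0.0179369 + 0.0204082 + 0.0351562 + 0.0230389 + 0.0204082 + 0.0179369 = 0.1463648.
So 1/D = 6.83224, i.e. 6.832 to 3 decimal places.

6.832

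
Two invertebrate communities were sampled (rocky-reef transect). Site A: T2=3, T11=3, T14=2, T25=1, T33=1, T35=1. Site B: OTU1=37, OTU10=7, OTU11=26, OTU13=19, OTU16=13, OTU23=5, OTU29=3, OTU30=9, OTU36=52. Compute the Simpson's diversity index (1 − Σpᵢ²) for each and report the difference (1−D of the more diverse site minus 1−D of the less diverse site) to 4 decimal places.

Site A: N=11, proportions 0.272727, 0.272727, 0.181818, 0.090909, 0.090909, 0.090909, giving 1−D = 0.793388 (working shown to 6 dp, full precision carried).
Site B: N=171, proportions 0.216374, 0.040936, 0.152047, 0.111111, 0.076023, 0.02924, 0.017544, 0.052632, 0.304094, giving 1−D = 0.813857.
Difference = |0.793388 − 0.813857| = 0.020469, i.e. 0.0205 to 4 decimal places.

0.0205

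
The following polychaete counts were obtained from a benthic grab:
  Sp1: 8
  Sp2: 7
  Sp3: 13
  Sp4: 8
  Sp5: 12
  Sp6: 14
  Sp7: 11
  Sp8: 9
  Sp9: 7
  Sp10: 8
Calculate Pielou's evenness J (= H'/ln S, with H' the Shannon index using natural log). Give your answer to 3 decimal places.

0.987

Total N = 8+7+13+8+12+14+11+9+7+8 = 97, so the proportions are 0.0824742, 0.0721649, 0.1340206, 0.0824742, 0.1237113, 0.1443299, 0.1134021, 0.0927835, 0.0721649, 0.0824742 (working shown to 7 dp, full precision carried).
H' = −Σ pᵢ ln pᵢ = −((-0.2057954) + (-0.1897073) + (-0.2693495) + (-0.2057954) + (-0.2585325) + (-0.2793727) + (-0.2468554) + (-0.2205915) + (-0.1897073) + (-0.2057954)) = 2.2715024.
With S = 10 species, ln S = 2.3025851, so J = 2.2715024/2.3025851 = 0.9865010, i.e. 0.987 to 3 decimal places.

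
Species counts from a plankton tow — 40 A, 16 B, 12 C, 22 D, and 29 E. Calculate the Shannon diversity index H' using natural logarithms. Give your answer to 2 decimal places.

1.52

Total N = 40+16+12+22+29 = 119, so the proportions are 0.3361, 0.1345, 0.1008, 0.1849, 0.2437 (working shown to 4 dp, full precision carried).
Each pᵢ ln pᵢ term: 0.3361×(-1.0902)=-0.3665, 0.1345×(-2.0065)=-0.2698, 0.1008×(-2.2942)=-0.2313, 0.1849×(-1.6881)=-0.3121, 0.2437×(-1.4118)=-0.3441.
Sum = -1.5237, so H' = 1.52.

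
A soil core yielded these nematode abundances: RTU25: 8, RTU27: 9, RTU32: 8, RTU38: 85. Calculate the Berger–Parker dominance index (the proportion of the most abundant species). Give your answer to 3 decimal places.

0.773

Total N = 8+9+8+85 = 110, so the proportions are 0.07273, 0.08182, 0.07273, 0.77273 (working shown to 5 dp, full precision carried).
The largest proportion is 0.77273, i.e. d = 0.773 to 3 decimal places.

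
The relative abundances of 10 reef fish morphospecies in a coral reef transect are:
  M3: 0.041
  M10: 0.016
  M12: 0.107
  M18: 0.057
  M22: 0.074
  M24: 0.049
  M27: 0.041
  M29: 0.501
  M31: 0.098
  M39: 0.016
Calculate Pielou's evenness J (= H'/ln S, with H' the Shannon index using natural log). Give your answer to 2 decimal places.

0.74

H' = −Σ pᵢ ln pᵢ = −((-0.1310) + (-0.0662) + (-0.2391) + (-0.1633) + (-0.1927) + (-0.1478) + (-0.1310) + (-0.3463) + (-0.2276) + (-0.0662)) = 1.7110 (working shown to 4 dp, full precision carried).
With S = 10 species, ln S = 2.3026, so J = 1.7110/2.3026 = 0.7431, i.e. 0.74 to 2 decimal places.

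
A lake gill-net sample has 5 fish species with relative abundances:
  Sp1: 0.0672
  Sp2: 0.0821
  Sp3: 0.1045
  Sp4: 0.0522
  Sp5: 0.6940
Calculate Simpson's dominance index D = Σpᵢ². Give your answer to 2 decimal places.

0.51

D = 0.0672² + 0.0821² + 0.1045² + 0.0522² + 0.694² = 0.0045 + 0.0067 + 0.0109 + 0.0027 + 0.4816 = 0.5065 (working shown to 4 dp, full precision carried).
To 2 decimal places, D = 0.51.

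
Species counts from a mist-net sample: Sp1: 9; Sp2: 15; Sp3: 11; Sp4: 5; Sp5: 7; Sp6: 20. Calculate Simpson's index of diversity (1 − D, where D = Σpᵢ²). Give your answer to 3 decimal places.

0.799

Total N = 9+15+11+5+7+20 = 67, so the proportions are 0.13433, 0.22388, 0.16418, 0.07463, 0.10448, 0.29851 (working shown to 5 dp, full precision carried).
D = 0.13433² + 0.22388² + 0.16418² + 0.07463² + 0.10448² + 0.29851² = 0.01804 + 0.05012 + 0.02695 + 0.00557 + 0.01092 + 0.08911 = 0.20071.
So 1 − D = 0.79929, i.e. 0.799 to 3 decimal places.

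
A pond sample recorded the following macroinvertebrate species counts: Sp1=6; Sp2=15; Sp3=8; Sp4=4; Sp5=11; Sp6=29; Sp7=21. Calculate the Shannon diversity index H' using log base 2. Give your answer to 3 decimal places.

2.541

Total N = 6+15+8+4+11+29+21 = 94, so the proportions are 0.06383, 0.15957, 0.08511, 0.04255, 0.11702, 0.30851, 0.2234 (working shown to 5 dp, full precision carried).
Each pᵢ log₂ pᵢ term: 0.06383×(-3.96963)=-0.25338, 0.15957×(-2.64770)=-0.42251, 0.08511×(-3.55459)=-0.30252, 0.04255×(-4.55459)=-0.19381, 0.11702×(-3.09516)=-0.36220, 0.30851×(-1.69661)=-0.52342, 0.2234×(-2.16227)=-0.48306.
Sum = -2.54090, so H' = 2.541.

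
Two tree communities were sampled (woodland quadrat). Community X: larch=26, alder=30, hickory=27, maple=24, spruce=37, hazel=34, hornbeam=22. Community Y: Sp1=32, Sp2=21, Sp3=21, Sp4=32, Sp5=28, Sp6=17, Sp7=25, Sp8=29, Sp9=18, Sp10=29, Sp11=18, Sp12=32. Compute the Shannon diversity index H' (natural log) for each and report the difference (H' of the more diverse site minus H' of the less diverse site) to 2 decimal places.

Community X: N=200, proportions 0.13, 0.15, 0.135, 0.12, 0.185, 0.17, 0.11, giving H' = 1.9308 (working shown to 4 dp, full precision carried).
Community Y: N=302, proportions 0.106, 0.0695, 0.0695, 0.106, 0.0927, 0.0563, 0.0828, 0.096, 0.0596, 0.096, 0.0596, 0.106, giving H' = 2.4592.
Difference = |1.9308 − 2.4592| = 0.5284, i.e. 0.53 to 2 decimal places.

0.53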